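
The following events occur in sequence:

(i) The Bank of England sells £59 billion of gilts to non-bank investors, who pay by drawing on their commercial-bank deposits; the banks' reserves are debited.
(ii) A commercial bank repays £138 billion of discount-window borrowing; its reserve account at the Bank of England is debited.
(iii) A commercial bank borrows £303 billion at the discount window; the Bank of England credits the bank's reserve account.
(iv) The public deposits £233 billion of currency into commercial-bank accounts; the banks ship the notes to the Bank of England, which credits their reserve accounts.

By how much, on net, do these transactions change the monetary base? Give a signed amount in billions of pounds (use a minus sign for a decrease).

Asset sale (to non-banks) £59 billion: Bank of England balance sheet contracts → −£59B.
Discount-window repayment £138 billion: Bank of England balance sheet contracts → −£138B.
Discount-window loan £303 billion: Bank of England balance sheet expands → +£303B.
Currency deposit £233 billion: just a shift between currency and reserves — both are base money → 0.
Net: −59 − 138 + 303 + 0 = +£106 billion.

+£106 billion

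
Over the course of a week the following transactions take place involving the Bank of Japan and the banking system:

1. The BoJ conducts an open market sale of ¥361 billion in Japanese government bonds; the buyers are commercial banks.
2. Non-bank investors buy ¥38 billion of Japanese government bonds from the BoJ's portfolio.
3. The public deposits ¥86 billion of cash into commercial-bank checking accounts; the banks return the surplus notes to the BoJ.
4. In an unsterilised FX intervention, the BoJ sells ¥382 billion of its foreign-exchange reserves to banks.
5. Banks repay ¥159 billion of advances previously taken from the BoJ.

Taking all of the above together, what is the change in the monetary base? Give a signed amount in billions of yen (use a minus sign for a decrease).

-¥940 billion

OMO sale (to banks) ¥361 billion: BoJ balance sheet contracts → −¥361B.
Asset sale (to non-banks) ¥38 billion: BoJ balance sheet contracts → −¥38B.
Currency deposit ¥86 billion: just a shift between currency and reserves — both are base money → 0.
FX sale ¥382 billion: BoJ balance sheet contracts → −¥382B.
Discount-window repayment ¥159 billion: BoJ balance sheet contracts → −¥159B.
Net: −361 − 38 + 0 − 382 − 159 = -¥940 billion.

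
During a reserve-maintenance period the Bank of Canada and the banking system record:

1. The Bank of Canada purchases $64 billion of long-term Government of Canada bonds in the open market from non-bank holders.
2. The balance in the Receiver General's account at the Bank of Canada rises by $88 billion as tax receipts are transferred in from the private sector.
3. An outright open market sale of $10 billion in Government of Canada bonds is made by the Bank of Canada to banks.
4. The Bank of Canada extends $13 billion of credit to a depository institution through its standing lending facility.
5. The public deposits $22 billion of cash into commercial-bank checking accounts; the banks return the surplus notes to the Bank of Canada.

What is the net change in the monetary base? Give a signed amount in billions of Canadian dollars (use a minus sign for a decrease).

Bank of Canada balance sheet:
  Assets:      Securities +$54B, Loans to banks +$13B
  Liabilities: Bank reserves +$1B, Currency in circulation −$22B, Government deposits +$88B
Commercial banking system:
  Assets:      Reserves at CB +$1B, Securities +$10B
  Liabilities: Checkable deposits −$2B, Borrowings from CB +$13B
Monetary base = currency + reserves: −$22B + (+$1B) = -$21 billion.

-$21 billion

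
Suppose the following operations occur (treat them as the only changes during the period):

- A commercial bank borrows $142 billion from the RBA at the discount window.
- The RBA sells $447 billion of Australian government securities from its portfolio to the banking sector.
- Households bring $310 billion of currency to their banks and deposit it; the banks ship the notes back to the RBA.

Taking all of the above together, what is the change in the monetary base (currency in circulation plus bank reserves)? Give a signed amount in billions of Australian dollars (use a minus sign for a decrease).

-$305 billion

RBA balance sheet:
  Assets:      Securities −$447B, Loans to banks +$142B
  Liabilities: Bank reserves +$5B, Currency in circulation −$310B
Commercial banking system:
  Assets:      Reserves at CB +$5B, Securities +$447B
  Liabilities: Checkable deposits +$310B, Borrowings from CB +$142B
Monetary base = currency + reserves: −$310B + (+$5B) = -$305 billion.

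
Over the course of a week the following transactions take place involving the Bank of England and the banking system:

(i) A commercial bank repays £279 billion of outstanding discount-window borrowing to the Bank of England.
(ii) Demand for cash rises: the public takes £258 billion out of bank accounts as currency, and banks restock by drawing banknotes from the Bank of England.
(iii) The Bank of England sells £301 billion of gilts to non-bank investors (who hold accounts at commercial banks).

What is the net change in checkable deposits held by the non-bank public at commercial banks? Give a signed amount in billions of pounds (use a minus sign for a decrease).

Bank of England balance sheet:
  Assets:      Securities −£301B, Loans to banks −£279B
  Liabilities: Bank reserves −£838B, Currency in circulation +£258B
Commercial banking system:
  Assets:      Reserves at CB −£838B
  Liabilities: Checkable deposits −£559B, Borrowings from CB −£279B
So the change in checkable deposits held by the non-bank public at commercial banks is -£559 billion.

-£559 billion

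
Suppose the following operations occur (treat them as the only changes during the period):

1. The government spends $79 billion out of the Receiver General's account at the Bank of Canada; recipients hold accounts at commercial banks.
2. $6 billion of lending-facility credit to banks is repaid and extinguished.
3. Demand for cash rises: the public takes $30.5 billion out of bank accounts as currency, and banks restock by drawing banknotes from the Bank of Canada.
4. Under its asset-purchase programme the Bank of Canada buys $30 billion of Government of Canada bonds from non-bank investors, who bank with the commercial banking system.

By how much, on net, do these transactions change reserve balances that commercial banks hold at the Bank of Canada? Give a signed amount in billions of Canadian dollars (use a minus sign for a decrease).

Government spending $79 billion: government payments flow into bank reserve accounts → +$79B.
Discount-window repayment $6 billion: repayment is debited from reserves → −$6B.
Currency withdrawal $30.5 billion: banks swap reserves for currency → −$30.5B.
Asset purchase (from non-banks) $30 billion: the Bank of Canada pays by crediting reserve accounts → +$30B.
Net: 79 − 6 − 30.5 + 30 = +$72.5 billion.

+$72.5 billion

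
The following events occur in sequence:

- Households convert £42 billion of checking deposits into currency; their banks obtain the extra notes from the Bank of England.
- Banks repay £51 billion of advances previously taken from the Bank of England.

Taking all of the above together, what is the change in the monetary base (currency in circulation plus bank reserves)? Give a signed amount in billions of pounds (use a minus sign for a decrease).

Currency withdrawal £42 billion: just a shift between currency and reserves — both are base money → 0.
Discount-window repayment £51 billion: Bank of England balance sheet contracts → −£51B.
Net: 0 − 51 = -£51 billion.

-£51 billion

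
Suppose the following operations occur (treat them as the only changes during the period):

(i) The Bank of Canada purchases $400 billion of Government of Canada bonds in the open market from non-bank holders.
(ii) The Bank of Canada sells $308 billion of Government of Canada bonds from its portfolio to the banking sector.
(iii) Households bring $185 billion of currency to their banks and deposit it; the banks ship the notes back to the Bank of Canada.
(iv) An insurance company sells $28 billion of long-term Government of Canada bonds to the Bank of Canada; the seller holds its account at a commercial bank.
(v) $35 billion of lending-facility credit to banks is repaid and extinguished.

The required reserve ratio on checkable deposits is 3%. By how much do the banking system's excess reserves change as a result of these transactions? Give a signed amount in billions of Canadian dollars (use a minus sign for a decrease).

Asset purchase (from non-banks) $400 billion: reserves +$400B, deposits +$400B.
OMO sale (to banks) $308 billion: reserves −$308B, deposits 0.
Currency deposit $185 billion: reserves +$185B, deposits +$185B.
Asset purchase (from non-banks) $28 billion: reserves +$28B, deposits +$28B.
Discount-window repayment $35 billion: reserves −$35B, deposits 0.
Totals: Δreserves = +$270B, Δdeposits = +$613B.
Δrequired reserves = 3% × +$613B = +$18.39B.
Δexcess reserves = Δreserves − Δrequired = +$270B − (+$18.39B) = +$251.61 billion.

+$251.61 billion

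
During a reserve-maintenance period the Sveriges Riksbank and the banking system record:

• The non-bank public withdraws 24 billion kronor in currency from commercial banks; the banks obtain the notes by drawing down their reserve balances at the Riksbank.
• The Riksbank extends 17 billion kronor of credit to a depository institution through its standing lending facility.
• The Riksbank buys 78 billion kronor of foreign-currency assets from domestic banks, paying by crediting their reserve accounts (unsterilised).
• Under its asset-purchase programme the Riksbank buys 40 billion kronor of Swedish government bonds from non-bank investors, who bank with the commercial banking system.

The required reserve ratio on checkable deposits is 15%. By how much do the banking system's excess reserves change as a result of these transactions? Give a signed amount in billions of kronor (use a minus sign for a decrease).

+108.6 billion

Currency withdrawal 24 billion kronor: reserves −24B, deposits −24B.
Discount-window loan 17 billion kronor: reserves +17B, deposits 0.
FX purchase 78 billion kronor: reserves +78B, deposits 0.
Asset purchase (from non-banks) 40 billion kronor: reserves +40B, deposits +40B.
Totals: Δreserves = +111B, Δdeposits = +16B.
Δrequired reserves = 15% × +16B = +2.4B.
Δexcess reserves = Δreserves − Δrequired = +111B − (+2.4B) = +108.6 billion.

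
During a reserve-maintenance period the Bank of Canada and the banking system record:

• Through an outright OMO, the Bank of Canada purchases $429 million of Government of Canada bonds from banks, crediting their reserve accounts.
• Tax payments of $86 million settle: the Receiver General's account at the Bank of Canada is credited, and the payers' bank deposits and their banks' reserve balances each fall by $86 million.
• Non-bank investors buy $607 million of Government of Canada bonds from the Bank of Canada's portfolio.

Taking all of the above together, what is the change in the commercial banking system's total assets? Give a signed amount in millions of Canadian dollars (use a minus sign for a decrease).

OMO purchase (from banks) $429 million: just an asset swap on bank balance sheets → 0.
Government account inflow $86 million: bank balance sheets shrink → −$86M.
Asset sale (to non-banks) $607 million: bank balance sheets shrink → −$607M.
Net: 0 − 86 − 607 = -$693 million.

-$693 million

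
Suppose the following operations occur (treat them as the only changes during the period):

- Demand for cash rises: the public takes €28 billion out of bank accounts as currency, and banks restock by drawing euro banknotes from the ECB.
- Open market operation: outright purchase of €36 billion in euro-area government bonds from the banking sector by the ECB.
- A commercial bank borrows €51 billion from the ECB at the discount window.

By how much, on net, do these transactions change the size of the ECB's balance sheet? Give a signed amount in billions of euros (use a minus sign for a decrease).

+€87 billion

Currency withdrawal €28 billion: only the composition of liabilities changes → 0.
OMO purchase (from banks) €36 billion: an ECB asset is acquired → +€36B.
Discount-window loan €51 billion: an ECB asset is acquired → +€51B.
Net: 0 + 36 + 51 = +€87 billion.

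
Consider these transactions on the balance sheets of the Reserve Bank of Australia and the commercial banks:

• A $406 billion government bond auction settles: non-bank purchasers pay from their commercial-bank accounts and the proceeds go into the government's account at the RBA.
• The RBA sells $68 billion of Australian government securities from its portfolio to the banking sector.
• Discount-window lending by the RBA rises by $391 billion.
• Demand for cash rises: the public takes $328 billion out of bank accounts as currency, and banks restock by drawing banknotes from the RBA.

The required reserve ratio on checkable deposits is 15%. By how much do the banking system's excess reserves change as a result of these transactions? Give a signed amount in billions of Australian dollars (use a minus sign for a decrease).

Government account inflow $406 billion: reserves −$406B, deposits −$406B.
OMO sale (to banks) $68 billion: reserves −$68B, deposits 0.
Discount-window loan $391 billion: reserves +$391B, deposits 0.
Currency withdrawal $328 billion: reserves −$328B, deposits −$328B.
Totals: Δreserves = −$411B, Δdeposits = −$734B.
Δrequired reserves = 15% × −$734B = −$110.1B.
Δexcess reserves = Δreserves − Δrequired = −$411B − (−$110.1B) = -$300.9 billion.

-$300.9 billion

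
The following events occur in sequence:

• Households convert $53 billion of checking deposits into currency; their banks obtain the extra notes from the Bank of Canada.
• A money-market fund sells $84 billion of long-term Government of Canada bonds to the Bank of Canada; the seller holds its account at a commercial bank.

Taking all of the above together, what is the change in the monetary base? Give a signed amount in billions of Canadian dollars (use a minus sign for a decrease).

Currency withdrawal $53 billion: just a shift between currency and reserves — both are base money → 0.
Asset purchase (from non-banks) $84 billion: Bank of Canada balance sheet expands → +$84B.
Net: 0 + 84 = +$84 billion.

+$84 billion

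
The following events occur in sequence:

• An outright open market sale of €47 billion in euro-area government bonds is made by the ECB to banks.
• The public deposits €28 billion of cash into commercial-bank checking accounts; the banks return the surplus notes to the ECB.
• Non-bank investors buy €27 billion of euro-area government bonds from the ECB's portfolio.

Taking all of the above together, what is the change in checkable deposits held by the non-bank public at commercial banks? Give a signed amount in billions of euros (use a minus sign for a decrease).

ECB balance sheet:
  Assets:      Securities −€74B
  Liabilities: Bank reserves −€46B, Currency in circulation −€28B
Commercial banking system:
  Assets:      Reserves at CB −€46B, Securities +€47B
  Liabilities: Checkable deposits +€1B
So the change in checkable deposits held by the non-bank public at commercial banks is +€1 billion.

+€1 billion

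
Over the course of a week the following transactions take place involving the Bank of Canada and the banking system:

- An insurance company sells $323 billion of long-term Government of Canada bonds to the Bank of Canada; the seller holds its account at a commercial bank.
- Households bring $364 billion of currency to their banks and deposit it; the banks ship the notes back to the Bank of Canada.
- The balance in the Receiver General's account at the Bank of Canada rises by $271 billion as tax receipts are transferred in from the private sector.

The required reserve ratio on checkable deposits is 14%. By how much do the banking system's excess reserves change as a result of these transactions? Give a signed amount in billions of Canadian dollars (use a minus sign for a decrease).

Asset purchase (from non-banks) $323 billion: reserves +$323B, deposits +$323B.
Currency deposit $364 billion: reserves +$364B, deposits +$364B.
Government account inflow $271 billion: reserves −$271B, deposits −$271B.
Totals: Δreserves = +$416B, Δdeposits = +$416B.
Δrequired reserves = 14% × +$416B = +$58.24B.
Δexcess reserves = Δreserves − Δrequired = +$416B − (+$58.24B) = +$357.76 billion.

+$357.76 billion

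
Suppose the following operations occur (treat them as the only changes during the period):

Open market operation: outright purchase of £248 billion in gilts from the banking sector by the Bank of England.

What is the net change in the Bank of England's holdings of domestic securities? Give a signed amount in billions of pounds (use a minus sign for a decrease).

+£248 billion

Bank of England balance sheet:
  Assets:      Securities +£248B
  Liabilities: Bank reserves +£248B
Commercial banking system:
  Assets:      Reserves at CB +£248B, Securities −£248B
  Liabilities: no change
So the change in the Bank of England's holdings of domestic securities is +£248 billion.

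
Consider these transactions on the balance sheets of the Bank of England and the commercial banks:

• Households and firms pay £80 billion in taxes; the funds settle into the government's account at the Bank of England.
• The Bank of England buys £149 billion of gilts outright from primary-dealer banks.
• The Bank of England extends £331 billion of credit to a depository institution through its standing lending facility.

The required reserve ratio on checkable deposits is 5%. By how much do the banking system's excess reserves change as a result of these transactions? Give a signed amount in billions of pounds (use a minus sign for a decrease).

Government account inflow £80 billion: reserves −£80B, deposits −£80B.
OMO purchase (from banks) £149 billion: reserves +£149B, deposits 0.
Discount-window loan £331 billion: reserves +£331B, deposits 0.
Totals: Δreserves = +£400B, Δdeposits = −£80B.
Δrequired reserves = 5% × −£80B = −£4B.
Δexcess reserves = Δreserves − Δrequired = +£400B − (−£4B) = +£404 billion.

+£404 billion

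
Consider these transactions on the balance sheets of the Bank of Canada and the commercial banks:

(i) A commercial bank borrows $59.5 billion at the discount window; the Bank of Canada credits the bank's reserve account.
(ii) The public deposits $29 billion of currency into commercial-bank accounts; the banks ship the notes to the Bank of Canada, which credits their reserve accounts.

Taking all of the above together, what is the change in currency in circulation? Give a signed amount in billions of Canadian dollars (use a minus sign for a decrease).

Discount-window loan $59.5 billion: no currency enters or leaves circulation → 0.
Currency deposit $29 billion: notes return to the central bank → −$29B.
Net: 0 − 29 = -$29 billion.

-$29 billion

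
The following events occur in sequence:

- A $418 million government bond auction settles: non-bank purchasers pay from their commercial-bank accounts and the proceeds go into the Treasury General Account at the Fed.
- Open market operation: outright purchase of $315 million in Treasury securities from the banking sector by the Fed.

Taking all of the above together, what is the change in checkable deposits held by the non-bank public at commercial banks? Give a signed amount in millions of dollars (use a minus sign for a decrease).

Fed balance sheet:
  Assets:      Securities +$315M
  Liabilities: Bank reserves −$103M, Government deposits +$418M
Commercial banking system:
  Assets:      Reserves at CB −$103M, Securities −$315M
  Liabilities: Checkable deposits −$418M
So the change in checkable deposits held by the non-bank public at commercial banks is -$418 million.

-$418 million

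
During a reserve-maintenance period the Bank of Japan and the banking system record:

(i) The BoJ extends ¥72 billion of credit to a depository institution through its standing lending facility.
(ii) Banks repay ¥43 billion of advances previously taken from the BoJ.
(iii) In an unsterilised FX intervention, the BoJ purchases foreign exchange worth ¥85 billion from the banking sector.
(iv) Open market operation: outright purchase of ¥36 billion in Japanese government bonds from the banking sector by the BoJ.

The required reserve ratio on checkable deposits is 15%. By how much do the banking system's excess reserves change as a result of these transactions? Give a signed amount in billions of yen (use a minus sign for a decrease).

Discount-window loan ¥72 billion: reserves +¥72B, deposits 0.
Discount-window repayment ¥43 billion: reserves −¥43B, deposits 0.
FX purchase ¥85 billion: reserves +¥85B, deposits 0.
OMO purchase (from banks) ¥36 billion: reserves +¥36B, deposits 0.
Totals: Δreserves = +¥150B, Δdeposits = 0.
Δrequired reserves = 15% × 0 = 0.
Δexcess reserves = Δreserves − Δrequired = +¥150B − (0) = +¥150 billion.

+¥150 billion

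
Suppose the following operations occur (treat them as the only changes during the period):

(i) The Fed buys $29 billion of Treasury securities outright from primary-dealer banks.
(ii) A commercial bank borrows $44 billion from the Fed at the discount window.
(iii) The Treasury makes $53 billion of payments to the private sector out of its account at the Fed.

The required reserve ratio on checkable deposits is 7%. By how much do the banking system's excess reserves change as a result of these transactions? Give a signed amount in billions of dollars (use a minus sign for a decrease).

OMO purchase (from banks) $29 billion: reserves +$29B, deposits 0.
Discount-window loan $44 billion: reserves +$44B, deposits 0.
Government spending $53 billion: reserves +$53B, deposits +$53B.
Totals: Δreserves = +$126B, Δdeposits = +$53B.
Δrequired reserves = 7% × +$53B = +$3.71B.
Δexcess reserves = Δreserves − Δrequired = +$126B − (+$3.71B) = +$122.29 billion.

+$122.29 billion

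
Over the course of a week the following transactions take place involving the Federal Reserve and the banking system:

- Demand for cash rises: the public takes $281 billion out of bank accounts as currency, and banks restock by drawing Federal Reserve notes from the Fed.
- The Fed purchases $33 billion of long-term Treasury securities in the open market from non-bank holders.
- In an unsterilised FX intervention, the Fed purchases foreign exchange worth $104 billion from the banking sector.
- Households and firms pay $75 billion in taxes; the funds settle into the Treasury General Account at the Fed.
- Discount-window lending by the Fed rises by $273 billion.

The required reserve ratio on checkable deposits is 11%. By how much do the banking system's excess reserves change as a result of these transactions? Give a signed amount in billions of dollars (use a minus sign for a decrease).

+$89.53 billion

Currency withdrawal $281 billion: reserves −$281B, deposits −$281B.
Asset purchase (from non-banks) $33 billion: reserves +$33B, deposits +$33B.
FX purchase $104 billion: reserves +$104B, deposits 0.
Government account inflow $75 billion: reserves −$75B, deposits −$75B.
Discount-window loan $273 billion: reserves +$273B, deposits 0.
Totals: Δreserves = +$54B, Δdeposits = −$323B.
Δrequired reserves = 11% × −$323B = −$35.53B.
Δexcess reserves = Δreserves − Δrequired = +$54B − (−$35.53B) = +$89.53 billion.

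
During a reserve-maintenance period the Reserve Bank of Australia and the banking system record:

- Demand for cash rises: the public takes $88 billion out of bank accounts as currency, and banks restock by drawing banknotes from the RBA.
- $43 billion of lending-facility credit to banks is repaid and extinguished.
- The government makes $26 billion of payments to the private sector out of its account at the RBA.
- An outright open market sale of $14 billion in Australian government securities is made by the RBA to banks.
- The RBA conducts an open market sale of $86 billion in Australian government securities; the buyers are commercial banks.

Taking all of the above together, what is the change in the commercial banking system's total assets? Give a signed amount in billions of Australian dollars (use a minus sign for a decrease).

-$105 billion

Currency withdrawal $88 billion: bank balance sheets shrink → −$88B.
Discount-window repayment $43 billion: bank balance sheets shrink → −$43B.
Government spending $26 billion: bank balance sheets expand → +$26B.
OMO sale (to banks) $14 billion: just an asset swap on bank balance sheets → 0.
OMO sale (to banks) $86 billion: just an asset swap on bank balance sheets → 0.
Net: −88 − 43 + 26 + 0 + 0 = -$105 billion.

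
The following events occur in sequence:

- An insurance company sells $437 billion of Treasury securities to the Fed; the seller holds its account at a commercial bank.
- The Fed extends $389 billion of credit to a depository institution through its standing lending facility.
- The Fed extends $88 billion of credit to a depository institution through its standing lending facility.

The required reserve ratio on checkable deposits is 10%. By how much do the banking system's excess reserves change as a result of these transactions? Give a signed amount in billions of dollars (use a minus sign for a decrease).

+$870.3 billion

Asset purchase (from non-banks) $437 billion: reserves +$437B, deposits +$437B.
Discount-window loan $389 billion: reserves +$389B, deposits 0.
Discount-window loan $88 billion: reserves +$88B, deposits 0.
Totals: Δreserves = +$914B, Δdeposits = +$437B.
Δrequired reserves = 10% × +$437B = +$43.7B.
Δexcess reserves = Δreserves − Δrequired = +$914B − (+$43.7B) = +$870.3 billion.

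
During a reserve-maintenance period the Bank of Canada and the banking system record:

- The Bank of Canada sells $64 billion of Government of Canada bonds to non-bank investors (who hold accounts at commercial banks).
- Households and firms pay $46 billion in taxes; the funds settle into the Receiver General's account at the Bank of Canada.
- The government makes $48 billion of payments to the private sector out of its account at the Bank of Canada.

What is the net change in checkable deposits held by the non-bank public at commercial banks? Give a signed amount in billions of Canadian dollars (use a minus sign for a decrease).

-$62 billion

Bank of Canada balance sheet:
  Assets:      Securities −$64B
  Liabilities: Bank reserves −$62B, Government deposits −$2B
Commercial banking system:
  Assets:      Reserves at CB −$62B
  Liabilities: Checkable deposits −$62B
So the change in checkable deposits held by the non-bank public at commercial banks is -$62 billion.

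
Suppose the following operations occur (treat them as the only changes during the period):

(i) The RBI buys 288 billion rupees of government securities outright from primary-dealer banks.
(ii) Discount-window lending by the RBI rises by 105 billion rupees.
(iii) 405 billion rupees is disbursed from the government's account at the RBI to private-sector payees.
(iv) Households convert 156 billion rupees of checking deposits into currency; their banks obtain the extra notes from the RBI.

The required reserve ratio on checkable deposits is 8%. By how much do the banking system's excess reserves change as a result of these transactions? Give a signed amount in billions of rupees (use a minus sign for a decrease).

+622.08 billion

OMO purchase (from banks) 288 billion rupees: reserves +288B, deposits 0.
Discount-window loan 105 billion rupees: reserves +105B, deposits 0.
Government spending 405 billion rupees: reserves +405B, deposits +405B.
Currency withdrawal 156 billion rupees: reserves −156B, deposits −156B.
Totals: Δreserves = +642B, Δdeposits = +249B.
Δrequired reserves = 8% × +249B = +19.92B.
Δexcess reserves = Δreserves − Δrequired = +642B − (+19.92B) = +622.08 billion.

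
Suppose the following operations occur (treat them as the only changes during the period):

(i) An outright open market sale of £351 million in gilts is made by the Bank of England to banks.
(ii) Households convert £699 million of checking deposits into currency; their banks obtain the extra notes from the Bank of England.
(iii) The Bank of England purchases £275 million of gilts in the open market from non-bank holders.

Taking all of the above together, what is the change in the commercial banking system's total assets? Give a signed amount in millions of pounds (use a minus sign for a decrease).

-£424 million

OMO sale (to banks) £351 million: just an asset swap on bank balance sheets → 0.
Currency withdrawal £699 million: bank balance sheets shrink → −£699M.
Asset purchase (from non-banks) £275 million: bank balance sheets expand → +£275M.
Net: 0 − 699 + 275 = -£424 million.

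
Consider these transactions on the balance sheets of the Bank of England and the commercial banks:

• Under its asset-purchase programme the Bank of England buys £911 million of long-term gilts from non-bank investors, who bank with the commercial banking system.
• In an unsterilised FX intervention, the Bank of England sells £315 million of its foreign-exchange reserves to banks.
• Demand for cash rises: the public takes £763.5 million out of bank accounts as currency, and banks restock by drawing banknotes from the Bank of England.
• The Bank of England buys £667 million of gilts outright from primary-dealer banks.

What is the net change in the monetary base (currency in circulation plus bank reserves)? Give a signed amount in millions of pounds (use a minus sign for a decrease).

+£1263 million

Asset purchase (from non-banks) £911 million: Bank of England balance sheet expands → +£911M.
FX sale £315 million: Bank of England balance sheet contracts → −£315M.
Currency withdrawal £763.5 million: just a shift between currency and reserves — both are base money → 0.
OMO purchase (from banks) £667 million: Bank of England balance sheet expands → +£667M.
Net: 911 − 315 + 0 + 667 = +£1263 million.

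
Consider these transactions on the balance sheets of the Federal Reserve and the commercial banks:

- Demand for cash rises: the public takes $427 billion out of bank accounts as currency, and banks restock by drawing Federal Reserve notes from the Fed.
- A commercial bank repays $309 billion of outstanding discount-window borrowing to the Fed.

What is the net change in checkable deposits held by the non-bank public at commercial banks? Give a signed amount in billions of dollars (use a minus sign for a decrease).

Currency withdrawal $427 billion: non-bank counterparties' bank balances fall → −$427B.
Discount-window repayment $309 billion: the counterparty is a bank, so public deposits are unchanged → 0.
Net: −427 + 0 = -$427 billion.

-$427 billion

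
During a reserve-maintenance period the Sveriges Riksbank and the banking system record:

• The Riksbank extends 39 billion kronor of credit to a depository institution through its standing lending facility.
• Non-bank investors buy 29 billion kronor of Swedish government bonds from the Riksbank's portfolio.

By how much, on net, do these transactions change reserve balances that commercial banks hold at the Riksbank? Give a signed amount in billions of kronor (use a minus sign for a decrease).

+10 billion

Riksbank balance sheet:
  Assets:      Securities −29B, Loans to banks +39B
  Liabilities: Bank reserves +10B
Commercial banking system:
  Assets:      Reserves at CB +10B
  Liabilities: Checkable deposits −29B, Borrowings from CB +39B
So the change in reserve balances that commercial banks hold at the Riksbank is +10 billion.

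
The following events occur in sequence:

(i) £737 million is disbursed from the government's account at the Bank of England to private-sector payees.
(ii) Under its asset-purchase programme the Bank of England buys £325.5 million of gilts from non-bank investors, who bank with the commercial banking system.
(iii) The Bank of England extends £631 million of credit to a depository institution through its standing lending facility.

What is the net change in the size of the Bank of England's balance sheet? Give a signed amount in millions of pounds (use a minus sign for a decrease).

Bank of England balance sheet:
  Assets:      Securities +£325.5M, Loans to banks +£631M
  Liabilities: Bank reserves +£1693.5M, Government deposits −£737M
Commercial banking system:
  Assets:      Reserves at CB +£1693.5M
  Liabilities: Checkable deposits +£1062.5M, Borrowings from CB +£631M
Change in total Bank of England assets = +£956.5 million.

+£956.5 million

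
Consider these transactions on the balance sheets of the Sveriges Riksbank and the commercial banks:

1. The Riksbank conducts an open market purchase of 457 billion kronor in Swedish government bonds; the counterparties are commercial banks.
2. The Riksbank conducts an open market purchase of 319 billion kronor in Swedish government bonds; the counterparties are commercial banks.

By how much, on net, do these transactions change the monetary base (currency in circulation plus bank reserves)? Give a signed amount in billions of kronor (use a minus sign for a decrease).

+776 billion

Riksbank balance sheet:
  Assets:      Securities +776B
  Liabilities: Bank reserves +776B
Commercial banking system:
  Assets:      Reserves at CB +776B, Securities −776B
  Liabilities: no change
Monetary base = currency + reserves: 0 + (+776B) = +776 billion.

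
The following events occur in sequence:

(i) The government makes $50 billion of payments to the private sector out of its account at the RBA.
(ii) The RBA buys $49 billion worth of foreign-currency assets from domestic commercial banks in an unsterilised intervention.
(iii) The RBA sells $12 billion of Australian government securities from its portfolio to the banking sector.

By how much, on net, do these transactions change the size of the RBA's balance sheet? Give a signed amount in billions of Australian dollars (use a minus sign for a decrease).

+$37 billion

Government spending $50 billion: only the composition of liabilities changes → 0.
FX purchase $49 billion: an RBA asset is acquired → +$49B.
OMO sale (to banks) $12 billion: an RBA asset is shed → −$12B.
Net: 0 + 49 − 12 = +$37 billion.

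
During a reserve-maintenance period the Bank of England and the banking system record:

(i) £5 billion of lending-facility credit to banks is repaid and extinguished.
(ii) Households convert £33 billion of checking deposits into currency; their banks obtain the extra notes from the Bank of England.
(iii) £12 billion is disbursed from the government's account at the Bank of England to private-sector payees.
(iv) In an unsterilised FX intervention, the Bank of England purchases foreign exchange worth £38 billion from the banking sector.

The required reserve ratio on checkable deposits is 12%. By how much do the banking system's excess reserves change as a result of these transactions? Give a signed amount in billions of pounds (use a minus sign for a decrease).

+£14.52 billion

Discount-window repayment £5 billion: reserves −£5B, deposits 0.
Currency withdrawal £33 billion: reserves −£33B, deposits −£33B.
Government spending £12 billion: reserves +£12B, deposits +£12B.
FX purchase £38 billion: reserves +£38B, deposits 0.
Totals: Δreserves = +£12B, Δdeposits = −£21B.
Δrequired reserves = 12% × −£21B = −£2.52B.
Δexcess reserves = Δreserves − Δrequired = +£12B − (−£2.52B) = +£14.52 billion.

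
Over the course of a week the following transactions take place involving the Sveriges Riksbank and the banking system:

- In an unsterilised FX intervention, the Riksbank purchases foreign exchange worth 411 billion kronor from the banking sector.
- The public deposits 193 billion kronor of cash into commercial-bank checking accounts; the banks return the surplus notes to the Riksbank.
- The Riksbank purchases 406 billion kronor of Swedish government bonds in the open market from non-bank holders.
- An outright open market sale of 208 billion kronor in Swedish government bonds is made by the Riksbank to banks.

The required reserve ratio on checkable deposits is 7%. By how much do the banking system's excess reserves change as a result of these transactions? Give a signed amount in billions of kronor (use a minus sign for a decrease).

+760.07 billion

FX purchase 411 billion kronor: reserves +411B, deposits 0.
Currency deposit 193 billion kronor: reserves +193B, deposits +193B.
Asset purchase (from non-banks) 406 billion kronor: reserves +406B, deposits +406B.
OMO sale (to banks) 208 billion kronor: reserves −208B, deposits 0.
Totals: Δreserves = +802B, Δdeposits = +599B.
Δrequired reserves = 7% × +599B = +41.93B.
Δexcess reserves = Δreserves − Δrequired = +802B − (+41.93B) = +760.07 billion.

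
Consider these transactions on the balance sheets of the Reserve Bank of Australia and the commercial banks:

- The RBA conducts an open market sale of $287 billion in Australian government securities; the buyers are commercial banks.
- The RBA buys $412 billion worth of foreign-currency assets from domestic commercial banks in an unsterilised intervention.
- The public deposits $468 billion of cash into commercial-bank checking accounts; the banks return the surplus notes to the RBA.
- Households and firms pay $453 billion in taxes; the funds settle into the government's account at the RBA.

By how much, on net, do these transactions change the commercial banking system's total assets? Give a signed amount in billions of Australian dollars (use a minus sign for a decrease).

+$15 billion

RBA balance sheet:
  Assets:      Securities −$287B, Foreign assets +$412B
  Liabilities: Bank reserves +$140B, Currency in circulation −$468B, Government deposits +$453B
Commercial banking system:
  Assets:      Reserves at CB +$140B, Securities +$287B, Foreign assets −$412B
  Liabilities: Checkable deposits +$15B
Change in total bank assets = +$15 billion.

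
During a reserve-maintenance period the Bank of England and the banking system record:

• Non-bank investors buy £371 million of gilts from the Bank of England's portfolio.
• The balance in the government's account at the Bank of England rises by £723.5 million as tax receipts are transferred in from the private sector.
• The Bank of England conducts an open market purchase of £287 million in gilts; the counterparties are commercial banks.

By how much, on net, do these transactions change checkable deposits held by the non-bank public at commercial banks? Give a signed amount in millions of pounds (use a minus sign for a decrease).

-£1094.5 million

Asset sale (to non-banks) £371 million: non-bank counterparties' bank balances fall → −£371M.
Government account inflow £723.5 million: non-bank counterparties' bank balances fall → −£723.5M.
OMO purchase (from banks) £287 million: the counterparty is a bank, so public deposits are unchanged → 0.
Net: −371 − 723.5 + 0 = -£1094.5 million.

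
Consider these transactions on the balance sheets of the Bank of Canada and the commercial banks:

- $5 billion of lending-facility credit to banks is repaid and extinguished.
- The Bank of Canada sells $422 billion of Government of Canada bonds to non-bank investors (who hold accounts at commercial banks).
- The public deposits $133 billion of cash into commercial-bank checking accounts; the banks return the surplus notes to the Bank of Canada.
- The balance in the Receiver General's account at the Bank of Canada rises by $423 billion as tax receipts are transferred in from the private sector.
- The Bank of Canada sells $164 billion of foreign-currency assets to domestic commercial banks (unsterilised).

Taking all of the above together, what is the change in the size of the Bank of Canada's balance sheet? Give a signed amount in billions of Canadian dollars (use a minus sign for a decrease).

-$591 billion

Discount-window repayment $5 billion: a Bank of Canada asset is shed → −$5B.
Asset sale (to non-banks) $422 billion: a Bank of Canada asset is shed → −$422B.
Currency deposit $133 billion: only the composition of liabilities changes → 0.
Government account inflow $423 billion: only the composition of liabilities changes → 0.
FX sale $164 billion: a Bank of Canada asset is shed → −$164B.
Net: −5 − 422 + 0 + 0 − 164 = -$591 billion.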